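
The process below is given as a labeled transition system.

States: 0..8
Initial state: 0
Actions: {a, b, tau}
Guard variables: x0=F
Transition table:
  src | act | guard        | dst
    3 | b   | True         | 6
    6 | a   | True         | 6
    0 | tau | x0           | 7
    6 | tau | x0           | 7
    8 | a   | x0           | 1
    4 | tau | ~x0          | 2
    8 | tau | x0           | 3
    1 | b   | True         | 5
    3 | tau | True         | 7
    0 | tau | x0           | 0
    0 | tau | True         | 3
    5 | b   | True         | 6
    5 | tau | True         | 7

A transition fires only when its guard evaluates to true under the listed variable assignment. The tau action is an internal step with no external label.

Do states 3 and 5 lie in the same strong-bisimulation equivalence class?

Bisimulation quotient by refinement:
  π0 = {{0,1,2,3,4,5,6,7,8}}
  π1 = {{0,4},{1},{2,7,8},{3,5},{6}}
  π2 = {{0},{1},{2,7,8},{3,5},{4},{6}}
stable after 3 split(s): 6 block(s)
class of 3: {3,5}; class of 5: {3,5}

Answer: BISIMILAR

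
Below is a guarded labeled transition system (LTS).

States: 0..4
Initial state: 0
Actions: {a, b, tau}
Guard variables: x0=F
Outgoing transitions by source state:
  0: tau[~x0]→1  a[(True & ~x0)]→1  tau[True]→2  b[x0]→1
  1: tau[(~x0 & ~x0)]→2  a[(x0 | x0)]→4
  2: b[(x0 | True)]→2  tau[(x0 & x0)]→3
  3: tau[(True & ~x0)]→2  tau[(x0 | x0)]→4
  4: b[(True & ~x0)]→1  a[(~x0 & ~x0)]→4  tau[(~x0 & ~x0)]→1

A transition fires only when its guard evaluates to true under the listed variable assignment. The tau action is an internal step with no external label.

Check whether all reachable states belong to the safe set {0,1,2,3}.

Safe = {0,1,2,3}
R = {0,1,2}
  0: ok
  1: ok
  2: ok

Answer: INVARIANT HOLDS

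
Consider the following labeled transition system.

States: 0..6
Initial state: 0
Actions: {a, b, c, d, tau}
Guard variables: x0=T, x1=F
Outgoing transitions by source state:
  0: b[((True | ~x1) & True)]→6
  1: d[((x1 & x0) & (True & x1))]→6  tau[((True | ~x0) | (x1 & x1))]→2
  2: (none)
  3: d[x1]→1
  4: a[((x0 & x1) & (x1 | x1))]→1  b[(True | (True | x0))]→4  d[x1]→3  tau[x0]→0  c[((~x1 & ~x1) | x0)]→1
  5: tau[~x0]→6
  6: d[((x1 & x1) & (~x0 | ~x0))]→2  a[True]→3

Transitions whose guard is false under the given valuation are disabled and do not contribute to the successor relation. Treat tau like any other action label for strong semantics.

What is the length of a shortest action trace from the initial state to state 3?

Answer: 2

Trace:
BFS to 3:
  depth 0: {0}
  depth 1: {6}
  depth 2: {3}
first hit 3 at d=2 via b·a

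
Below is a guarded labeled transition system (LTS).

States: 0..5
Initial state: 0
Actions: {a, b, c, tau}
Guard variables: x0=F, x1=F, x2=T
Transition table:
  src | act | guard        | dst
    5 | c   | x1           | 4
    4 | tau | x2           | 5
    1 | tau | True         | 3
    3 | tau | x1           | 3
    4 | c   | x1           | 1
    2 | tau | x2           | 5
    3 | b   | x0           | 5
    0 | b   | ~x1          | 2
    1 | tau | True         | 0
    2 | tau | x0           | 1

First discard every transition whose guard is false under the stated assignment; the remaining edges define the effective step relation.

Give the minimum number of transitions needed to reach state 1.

Breadth-first toward 1:
  depth 0: {0}
  depth 1: {2}
  depth 2: {5}
1 never appears.

Answer: UNREACHABLE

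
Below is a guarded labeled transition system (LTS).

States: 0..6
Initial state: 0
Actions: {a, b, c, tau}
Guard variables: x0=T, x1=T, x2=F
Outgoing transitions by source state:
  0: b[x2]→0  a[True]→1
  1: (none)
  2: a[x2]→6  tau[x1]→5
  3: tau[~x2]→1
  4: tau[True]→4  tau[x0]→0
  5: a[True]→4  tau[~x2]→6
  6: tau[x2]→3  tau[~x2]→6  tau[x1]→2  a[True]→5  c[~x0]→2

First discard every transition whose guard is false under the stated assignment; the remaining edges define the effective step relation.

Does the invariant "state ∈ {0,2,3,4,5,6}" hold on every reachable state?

Inv-set: {0,2,3,4,5,6}
Reachable = {0,1}
  0: ok
  1: VIOLATES
witness against invariant: a → 1

Answer: INVARIANT VIOLATED at state 1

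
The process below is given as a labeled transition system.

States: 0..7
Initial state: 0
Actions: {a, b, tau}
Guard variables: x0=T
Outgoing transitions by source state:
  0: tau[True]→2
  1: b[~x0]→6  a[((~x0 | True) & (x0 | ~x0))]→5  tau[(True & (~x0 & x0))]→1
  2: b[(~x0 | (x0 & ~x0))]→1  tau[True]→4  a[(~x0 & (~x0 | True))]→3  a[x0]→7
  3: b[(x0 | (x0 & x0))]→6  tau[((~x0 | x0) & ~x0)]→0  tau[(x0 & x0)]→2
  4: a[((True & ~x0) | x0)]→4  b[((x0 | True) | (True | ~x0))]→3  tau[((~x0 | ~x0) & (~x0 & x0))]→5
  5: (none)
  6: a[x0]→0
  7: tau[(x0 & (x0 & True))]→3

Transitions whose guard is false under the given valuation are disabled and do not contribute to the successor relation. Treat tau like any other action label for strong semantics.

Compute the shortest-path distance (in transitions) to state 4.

Answer: 2

Trace:
BFS to 4:
  depth 0: {0}
  depth 1: {2}
  depth 2: {4,7}
4 enters at depth 2; path tau·tau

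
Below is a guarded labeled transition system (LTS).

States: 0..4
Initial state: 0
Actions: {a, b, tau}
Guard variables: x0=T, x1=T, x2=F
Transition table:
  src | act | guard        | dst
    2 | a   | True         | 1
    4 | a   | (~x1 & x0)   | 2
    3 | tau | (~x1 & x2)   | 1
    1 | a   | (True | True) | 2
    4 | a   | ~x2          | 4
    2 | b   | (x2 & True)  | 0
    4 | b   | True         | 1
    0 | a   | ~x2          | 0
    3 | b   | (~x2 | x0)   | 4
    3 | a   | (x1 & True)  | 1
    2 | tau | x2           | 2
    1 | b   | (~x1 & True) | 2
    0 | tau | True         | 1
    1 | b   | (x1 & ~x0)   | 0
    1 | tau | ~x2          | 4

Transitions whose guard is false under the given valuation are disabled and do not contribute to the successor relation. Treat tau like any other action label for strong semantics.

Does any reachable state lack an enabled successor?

Answer: DEADLOCK-FREE

Trace:
Reachable = {0,1,2,4}
  0: a→0  tau→1  [2 out]
  1: a→2  tau→4  [2 out]
  2: a→1  [1 out]
  4: a→4  b→1  [2 out]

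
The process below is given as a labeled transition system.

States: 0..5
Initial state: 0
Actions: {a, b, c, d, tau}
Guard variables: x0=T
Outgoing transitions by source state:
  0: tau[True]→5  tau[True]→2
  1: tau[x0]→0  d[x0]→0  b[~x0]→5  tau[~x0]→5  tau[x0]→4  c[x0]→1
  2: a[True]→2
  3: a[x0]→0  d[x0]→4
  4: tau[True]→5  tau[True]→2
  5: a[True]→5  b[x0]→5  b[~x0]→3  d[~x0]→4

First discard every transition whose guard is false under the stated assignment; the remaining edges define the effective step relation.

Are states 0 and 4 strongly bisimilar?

Compute ~ classes (split until stable):
  round 0: {{0,1,2,3,4,5}}
  round 1: {{0,4},{1},{2},{3},{5}}
stable after 2 split(s): 5 block(s)
class of 0: {0,4}; class of 4: {0,4}

Answer: BISIMILAR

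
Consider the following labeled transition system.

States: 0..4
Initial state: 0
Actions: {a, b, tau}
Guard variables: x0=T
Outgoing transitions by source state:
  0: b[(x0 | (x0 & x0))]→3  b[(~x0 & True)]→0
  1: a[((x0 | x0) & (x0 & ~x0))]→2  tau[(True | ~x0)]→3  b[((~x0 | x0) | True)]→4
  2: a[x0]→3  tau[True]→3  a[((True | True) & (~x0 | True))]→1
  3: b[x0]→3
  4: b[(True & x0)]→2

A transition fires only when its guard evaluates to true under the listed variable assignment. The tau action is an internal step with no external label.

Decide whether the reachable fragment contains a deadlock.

Answer: DEADLOCK-FREE

Trace:
Reach set: {0,3}
  0: b→3  [1 out]
  3: b→3  [1 out]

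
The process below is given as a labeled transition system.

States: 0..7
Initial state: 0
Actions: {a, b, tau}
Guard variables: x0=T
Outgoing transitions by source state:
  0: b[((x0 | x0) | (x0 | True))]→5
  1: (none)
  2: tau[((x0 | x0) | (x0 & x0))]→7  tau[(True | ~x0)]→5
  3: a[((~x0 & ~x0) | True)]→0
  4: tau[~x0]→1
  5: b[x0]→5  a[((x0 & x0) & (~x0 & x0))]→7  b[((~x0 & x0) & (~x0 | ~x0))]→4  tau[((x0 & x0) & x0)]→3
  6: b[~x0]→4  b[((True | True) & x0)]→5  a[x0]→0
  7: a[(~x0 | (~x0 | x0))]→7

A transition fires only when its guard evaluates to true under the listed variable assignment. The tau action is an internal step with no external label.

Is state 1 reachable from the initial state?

Answer: UNREACHABLE

Working:
After dropping false guards: 9 live edges.
Layer 0: {0}
Layer 1: {5}  now seen {0,5}
Layer 2: {3}  now seen {0,3,5}
R = {0,3,5}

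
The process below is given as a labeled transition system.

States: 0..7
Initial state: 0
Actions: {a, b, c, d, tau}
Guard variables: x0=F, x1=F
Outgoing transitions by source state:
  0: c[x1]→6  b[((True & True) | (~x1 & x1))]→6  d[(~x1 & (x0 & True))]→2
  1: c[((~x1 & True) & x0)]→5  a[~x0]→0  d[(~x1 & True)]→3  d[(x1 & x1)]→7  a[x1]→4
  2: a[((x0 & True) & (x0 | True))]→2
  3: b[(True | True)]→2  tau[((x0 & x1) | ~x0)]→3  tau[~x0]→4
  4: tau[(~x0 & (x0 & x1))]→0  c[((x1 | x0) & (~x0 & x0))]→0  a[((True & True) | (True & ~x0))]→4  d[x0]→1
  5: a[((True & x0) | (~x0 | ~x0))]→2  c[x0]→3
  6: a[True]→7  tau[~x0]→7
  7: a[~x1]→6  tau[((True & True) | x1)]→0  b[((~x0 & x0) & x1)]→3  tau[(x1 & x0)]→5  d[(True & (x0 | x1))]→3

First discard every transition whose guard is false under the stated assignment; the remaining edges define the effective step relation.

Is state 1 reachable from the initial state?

Answer: UNREACHABLE

Working:
12 transition(s) survive guard evaluation.
L0 = {0}
L1 = {6}  now seen {0,6}
L2 = {7}  now seen {0,6,7}
Reachable = {0,6,7}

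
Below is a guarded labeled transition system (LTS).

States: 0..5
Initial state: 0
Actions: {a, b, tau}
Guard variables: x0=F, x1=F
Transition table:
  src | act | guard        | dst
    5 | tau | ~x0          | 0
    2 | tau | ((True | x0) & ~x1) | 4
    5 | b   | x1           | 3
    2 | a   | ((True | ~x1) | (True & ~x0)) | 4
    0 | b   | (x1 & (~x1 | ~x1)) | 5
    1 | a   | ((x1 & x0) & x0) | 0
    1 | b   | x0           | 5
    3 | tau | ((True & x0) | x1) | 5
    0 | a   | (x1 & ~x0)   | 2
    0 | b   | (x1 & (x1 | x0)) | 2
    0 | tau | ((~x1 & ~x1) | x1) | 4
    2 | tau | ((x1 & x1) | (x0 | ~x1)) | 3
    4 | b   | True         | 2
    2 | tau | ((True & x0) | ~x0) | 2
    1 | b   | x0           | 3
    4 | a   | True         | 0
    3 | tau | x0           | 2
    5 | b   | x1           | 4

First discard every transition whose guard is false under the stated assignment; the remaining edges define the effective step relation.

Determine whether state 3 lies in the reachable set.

After dropping false guards: 8 live edges.
Layer 0: {0}
Layer 1: {4}  now seen {0,4}
Layer 2: {2}  now seen {0,2,4}
Layer 3: {3}  now seen {0,2,3,4}
Reach set: {0,2,3,4}
Path to 3: tau·b·tau

Answer: REACHABLE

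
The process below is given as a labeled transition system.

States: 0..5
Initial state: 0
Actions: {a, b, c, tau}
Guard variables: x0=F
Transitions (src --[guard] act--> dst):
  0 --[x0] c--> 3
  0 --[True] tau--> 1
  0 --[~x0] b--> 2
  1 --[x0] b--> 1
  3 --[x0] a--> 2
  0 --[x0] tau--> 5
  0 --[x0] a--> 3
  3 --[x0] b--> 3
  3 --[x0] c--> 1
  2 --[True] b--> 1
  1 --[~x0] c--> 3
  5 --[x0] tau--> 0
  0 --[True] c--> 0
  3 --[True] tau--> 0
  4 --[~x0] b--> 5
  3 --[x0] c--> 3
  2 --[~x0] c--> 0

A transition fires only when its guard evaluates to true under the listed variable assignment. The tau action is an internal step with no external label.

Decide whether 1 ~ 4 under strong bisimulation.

Answer: NOT BISIMILAR

Trace:
Compute ~ classes (split until stable):
  round 0: {{0,1,2,3,4,5}}
  round 1: {{0},{1},{2},{3},{4},{5}}
Fixed point at round 2; 6 class(es).
class of 1: {1}; class of 4: {4}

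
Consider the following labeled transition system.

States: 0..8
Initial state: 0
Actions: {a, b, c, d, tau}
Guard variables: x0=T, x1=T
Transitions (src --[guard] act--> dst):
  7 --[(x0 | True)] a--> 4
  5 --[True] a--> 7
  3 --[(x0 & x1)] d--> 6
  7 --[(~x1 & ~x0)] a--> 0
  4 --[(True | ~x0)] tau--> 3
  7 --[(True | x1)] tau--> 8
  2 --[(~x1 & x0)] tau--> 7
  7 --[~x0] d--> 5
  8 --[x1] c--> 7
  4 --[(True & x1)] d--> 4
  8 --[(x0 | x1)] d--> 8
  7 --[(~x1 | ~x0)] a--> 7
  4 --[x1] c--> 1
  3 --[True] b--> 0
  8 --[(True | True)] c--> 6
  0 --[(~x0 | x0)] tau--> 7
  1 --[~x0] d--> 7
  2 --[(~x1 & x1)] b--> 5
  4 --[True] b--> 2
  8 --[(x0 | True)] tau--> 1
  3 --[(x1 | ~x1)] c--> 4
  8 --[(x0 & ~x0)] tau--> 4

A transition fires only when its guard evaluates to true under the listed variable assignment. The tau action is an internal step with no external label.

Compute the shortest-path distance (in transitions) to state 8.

BFS to 8:
  Layer 0: {0}
  Layer 1: {7}
  Layer 2: {4,8}
depth(8)=2, e.g. tau·tau

Answer: 2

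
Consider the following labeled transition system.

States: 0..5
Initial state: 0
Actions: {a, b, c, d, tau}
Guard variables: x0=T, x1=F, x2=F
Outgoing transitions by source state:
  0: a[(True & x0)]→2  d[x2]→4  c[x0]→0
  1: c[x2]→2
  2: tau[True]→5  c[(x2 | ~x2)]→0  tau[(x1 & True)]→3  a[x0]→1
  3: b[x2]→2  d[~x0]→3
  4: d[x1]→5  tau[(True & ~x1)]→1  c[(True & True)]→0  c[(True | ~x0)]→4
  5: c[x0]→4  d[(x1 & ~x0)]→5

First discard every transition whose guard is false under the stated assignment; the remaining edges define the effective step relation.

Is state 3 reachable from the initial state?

After dropping false guards: 9 live edges.
depth 0: {0}
depth 1: {2}  cumulative {0,2}
depth 2: {1,5}  cumulative {0,1,2,5}
depth 3: {4}  cumulative {0,1,2,4,5}
R = {0,1,2,4,5}

Answer: UNREACHABLE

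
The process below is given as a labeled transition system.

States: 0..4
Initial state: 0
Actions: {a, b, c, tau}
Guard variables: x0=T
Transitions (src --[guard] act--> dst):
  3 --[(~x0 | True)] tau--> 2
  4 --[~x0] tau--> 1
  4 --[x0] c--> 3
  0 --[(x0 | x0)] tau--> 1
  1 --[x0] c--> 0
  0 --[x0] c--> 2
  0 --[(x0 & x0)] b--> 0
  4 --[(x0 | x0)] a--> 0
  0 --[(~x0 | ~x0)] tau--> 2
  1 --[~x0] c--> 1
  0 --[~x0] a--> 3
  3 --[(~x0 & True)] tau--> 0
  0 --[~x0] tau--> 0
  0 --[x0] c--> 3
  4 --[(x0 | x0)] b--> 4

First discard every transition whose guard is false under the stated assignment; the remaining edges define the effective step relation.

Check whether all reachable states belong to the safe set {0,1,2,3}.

Answer: INVARIANT HOLDS

Working:
Allowed set {0,1,2,3}
Reachable = {0,1,2,3}
  0: safe
  1: safe
  2: safe
  3: safe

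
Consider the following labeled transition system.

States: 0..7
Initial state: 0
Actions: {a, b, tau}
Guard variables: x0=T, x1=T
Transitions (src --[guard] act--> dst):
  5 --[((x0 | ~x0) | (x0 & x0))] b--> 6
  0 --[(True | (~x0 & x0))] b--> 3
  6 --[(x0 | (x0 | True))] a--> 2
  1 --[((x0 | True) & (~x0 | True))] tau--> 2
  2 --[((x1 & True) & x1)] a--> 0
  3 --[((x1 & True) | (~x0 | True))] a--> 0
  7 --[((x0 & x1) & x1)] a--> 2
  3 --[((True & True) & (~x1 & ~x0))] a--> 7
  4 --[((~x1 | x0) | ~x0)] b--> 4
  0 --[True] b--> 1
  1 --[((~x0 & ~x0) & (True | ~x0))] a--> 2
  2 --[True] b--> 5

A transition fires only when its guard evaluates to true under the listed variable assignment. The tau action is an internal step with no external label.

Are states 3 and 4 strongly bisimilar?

Bisimulation quotient by refinement:
  π0 = {{0,1,2,3,4,5,6,7}}
  π1 = {{0,4,5},{1},{2},{3,6,7}}
  π2 = {{0},{1},{2},{3},{4},{5},{6,7}}
7 equivalence class(es) (converged in 3)
[3]={3}  [4]={4}

Answer: NOT BISIMILAR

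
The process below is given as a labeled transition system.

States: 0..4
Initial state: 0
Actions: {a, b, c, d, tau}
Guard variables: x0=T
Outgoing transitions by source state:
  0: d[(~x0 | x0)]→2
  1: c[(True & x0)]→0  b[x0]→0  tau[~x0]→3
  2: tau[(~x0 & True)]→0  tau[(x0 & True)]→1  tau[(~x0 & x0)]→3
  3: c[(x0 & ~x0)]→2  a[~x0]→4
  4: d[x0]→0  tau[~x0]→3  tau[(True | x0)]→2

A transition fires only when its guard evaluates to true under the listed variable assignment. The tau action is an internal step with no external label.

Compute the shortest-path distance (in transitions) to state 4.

BFS to 4:
  depth 0: {0}
  depth 1: {2}
  depth 2: {1}
4 never appears.

Answer: UNREACHABLE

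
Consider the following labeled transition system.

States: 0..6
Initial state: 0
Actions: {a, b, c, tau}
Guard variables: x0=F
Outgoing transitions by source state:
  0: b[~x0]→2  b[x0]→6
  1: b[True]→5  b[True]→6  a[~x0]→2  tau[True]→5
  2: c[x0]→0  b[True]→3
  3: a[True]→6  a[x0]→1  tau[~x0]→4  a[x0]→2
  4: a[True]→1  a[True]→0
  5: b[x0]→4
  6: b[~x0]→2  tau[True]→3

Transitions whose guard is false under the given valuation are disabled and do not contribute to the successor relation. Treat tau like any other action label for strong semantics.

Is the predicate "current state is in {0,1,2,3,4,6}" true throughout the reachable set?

Inv-set: {0,1,2,3,4,6}
Reachable = {0,1,2,3,4,5,6}
  0: safe
  1: safe
  2: safe
  3: safe
  4: safe
  5: VIOLATES
  6: safe
witness against invariant: b·b·tau·a·b → 5

Answer: INVARIANT VIOLATED at state 5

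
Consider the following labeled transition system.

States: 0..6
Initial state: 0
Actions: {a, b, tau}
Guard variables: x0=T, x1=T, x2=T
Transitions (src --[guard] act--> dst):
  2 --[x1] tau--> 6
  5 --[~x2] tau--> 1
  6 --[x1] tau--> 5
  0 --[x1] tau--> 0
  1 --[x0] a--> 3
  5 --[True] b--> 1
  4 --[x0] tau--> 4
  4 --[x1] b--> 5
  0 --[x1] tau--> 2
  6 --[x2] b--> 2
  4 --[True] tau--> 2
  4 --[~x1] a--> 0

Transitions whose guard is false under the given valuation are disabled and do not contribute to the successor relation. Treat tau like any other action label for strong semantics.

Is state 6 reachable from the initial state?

Answer: REACHABLE

Analysis:
After dropping false guards: 10 live edges.
depth 0: {0}
depth 1: {2}  cumulative {0,2}
depth 2: {6}  cumulative {0,2,6}
depth 3: {5}  cumulative {0,2,5,6}
depth 4: {1}  cumulative {0,1,2,5,6}
depth 5: {3}  cumulative {0,1,2,3,5,6}
Reach set: {0,1,2,3,5,6}
Path to 6: tau·tau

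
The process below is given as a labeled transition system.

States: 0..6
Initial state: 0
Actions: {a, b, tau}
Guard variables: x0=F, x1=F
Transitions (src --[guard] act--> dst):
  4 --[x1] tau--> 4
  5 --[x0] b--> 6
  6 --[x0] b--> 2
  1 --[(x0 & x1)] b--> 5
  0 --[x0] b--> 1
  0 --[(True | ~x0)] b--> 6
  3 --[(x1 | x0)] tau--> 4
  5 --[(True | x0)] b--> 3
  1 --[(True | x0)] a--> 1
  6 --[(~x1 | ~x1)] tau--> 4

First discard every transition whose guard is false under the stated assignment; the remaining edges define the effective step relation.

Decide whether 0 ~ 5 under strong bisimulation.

Bisimulation quotient by refinement:
  π0 = {{0,1,2,3,4,5,6}}
  π1 = {{0,5},{1},{2,3,4},{6}}
  π2 = {{0},{1},{2,3,4},{5},{6}}
stable after 3 split(s): 5 block(s)
0∈{0}, 5∈{5}

Answer: NOT BISIMILAR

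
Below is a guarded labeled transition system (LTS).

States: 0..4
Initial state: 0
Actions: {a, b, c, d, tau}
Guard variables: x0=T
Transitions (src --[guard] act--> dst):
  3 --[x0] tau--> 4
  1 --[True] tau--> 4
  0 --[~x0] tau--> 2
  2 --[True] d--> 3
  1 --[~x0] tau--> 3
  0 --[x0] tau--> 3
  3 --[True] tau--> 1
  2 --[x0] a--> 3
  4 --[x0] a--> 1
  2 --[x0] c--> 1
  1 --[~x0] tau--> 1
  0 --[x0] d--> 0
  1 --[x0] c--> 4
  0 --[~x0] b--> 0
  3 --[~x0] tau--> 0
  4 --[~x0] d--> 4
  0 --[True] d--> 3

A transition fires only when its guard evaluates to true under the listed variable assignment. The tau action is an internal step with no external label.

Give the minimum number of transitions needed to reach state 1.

Answer: 2

Analysis:
Layered search for 1:
  L0 = {0}
  L1 = {3}
  L2 = {1,4}
depth(1)=2, e.g. d·tau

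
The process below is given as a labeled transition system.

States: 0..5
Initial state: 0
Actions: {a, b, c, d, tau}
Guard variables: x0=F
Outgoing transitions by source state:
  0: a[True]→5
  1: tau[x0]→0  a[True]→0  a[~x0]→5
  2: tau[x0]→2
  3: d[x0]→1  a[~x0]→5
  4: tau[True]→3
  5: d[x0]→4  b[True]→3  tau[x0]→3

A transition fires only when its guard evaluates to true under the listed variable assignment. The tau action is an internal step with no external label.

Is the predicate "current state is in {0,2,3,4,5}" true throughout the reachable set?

Answer: INVARIANT HOLDS

Analysis:
Inv-set: {0,2,3,4,5}
Reachable = {0,3,5}
  0: ok
  3: ok
  5: ok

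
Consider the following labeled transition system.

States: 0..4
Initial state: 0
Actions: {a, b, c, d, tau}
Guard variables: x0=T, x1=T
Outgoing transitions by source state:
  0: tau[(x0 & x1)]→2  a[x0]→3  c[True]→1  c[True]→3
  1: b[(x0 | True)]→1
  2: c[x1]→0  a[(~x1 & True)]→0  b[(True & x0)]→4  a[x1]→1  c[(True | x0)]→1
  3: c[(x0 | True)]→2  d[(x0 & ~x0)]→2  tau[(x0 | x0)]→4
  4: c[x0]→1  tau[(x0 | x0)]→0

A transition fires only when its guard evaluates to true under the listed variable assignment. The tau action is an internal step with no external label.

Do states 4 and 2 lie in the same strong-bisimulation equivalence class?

Answer: NOT BISIMILAR

Analysis:
Compute ~ classes (split until stable):
  round 0: {{0,1,2,3,4}}
  round 1: {{0},{1},{2},{3,4}}
  round 2: {{0},{1},{2},{3},{4}}
5 equivalence class(es) (converged in 3)
[4]={4}  [2]={2}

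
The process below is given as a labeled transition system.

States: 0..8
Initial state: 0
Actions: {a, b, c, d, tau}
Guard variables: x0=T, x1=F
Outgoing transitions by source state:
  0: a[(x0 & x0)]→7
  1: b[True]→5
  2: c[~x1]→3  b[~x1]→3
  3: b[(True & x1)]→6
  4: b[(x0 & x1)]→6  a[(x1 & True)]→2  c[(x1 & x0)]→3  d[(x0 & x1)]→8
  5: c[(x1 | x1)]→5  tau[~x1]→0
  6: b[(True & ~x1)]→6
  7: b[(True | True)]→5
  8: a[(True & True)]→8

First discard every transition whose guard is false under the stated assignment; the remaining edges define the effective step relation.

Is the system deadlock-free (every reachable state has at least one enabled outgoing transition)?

Answer: DEADLOCK-FREE

Working:
Reach set: {0,5,7}
  0: a→7  [1 exit(s)]
  5: tau→0  [1 exit(s)]
  7: b→5  [1 exit(s)]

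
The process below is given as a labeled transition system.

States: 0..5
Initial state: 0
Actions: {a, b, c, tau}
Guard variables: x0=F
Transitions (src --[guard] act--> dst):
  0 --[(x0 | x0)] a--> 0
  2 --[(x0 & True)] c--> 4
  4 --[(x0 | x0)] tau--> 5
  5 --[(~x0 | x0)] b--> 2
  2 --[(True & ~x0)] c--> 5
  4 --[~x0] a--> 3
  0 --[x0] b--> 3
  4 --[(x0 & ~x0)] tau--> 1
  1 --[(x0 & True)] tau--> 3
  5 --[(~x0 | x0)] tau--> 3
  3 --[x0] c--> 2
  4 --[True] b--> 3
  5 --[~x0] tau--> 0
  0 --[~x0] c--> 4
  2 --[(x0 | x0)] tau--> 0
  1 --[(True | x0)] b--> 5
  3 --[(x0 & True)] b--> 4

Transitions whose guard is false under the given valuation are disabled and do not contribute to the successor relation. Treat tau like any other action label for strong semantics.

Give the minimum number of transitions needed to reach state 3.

Breadth-first toward 3:
  Layer 0: {0}
  Layer 1: {4}
  Layer 2: {3}
depth(3)=2, e.g. c·a

Answer: 2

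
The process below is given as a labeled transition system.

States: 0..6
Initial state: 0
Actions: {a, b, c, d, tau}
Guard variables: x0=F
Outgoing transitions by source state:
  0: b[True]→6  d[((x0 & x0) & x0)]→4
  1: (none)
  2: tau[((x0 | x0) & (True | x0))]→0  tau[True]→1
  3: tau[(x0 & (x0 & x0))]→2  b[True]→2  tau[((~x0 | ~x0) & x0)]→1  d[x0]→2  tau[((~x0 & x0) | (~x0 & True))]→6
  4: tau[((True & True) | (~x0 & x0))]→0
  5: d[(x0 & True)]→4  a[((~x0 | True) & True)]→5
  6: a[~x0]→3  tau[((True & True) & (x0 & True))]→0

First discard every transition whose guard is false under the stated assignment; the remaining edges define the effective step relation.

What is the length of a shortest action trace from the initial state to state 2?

Answer: 3

Analysis:
Layered search for 2:
  depth 0: {0}
  depth 1: {6}
  depth 2: {3}
  depth 3: {2}
depth(2)=3, e.g. b·a·b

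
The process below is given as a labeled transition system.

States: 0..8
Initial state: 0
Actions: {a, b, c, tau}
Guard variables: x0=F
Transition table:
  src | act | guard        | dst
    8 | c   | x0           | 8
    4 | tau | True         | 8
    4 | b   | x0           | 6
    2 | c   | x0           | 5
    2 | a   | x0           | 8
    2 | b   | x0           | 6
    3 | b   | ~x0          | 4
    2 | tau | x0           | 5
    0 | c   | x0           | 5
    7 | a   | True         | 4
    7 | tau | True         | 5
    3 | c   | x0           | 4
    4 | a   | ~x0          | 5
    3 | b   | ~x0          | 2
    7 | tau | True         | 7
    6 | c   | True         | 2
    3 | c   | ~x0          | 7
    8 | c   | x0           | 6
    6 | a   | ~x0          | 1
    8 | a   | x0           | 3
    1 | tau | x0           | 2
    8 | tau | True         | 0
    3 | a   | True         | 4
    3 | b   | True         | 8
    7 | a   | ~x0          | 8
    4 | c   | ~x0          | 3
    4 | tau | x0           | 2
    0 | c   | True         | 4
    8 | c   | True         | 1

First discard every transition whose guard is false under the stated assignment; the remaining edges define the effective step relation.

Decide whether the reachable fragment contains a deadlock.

Answer: DEADLOCK at state 1

Trace:
R = {0,1,2,3,4,5,7,8}
  0: c→4  [1 exit(s)]
  1: ∅  [STUCK]
  2: ∅  [STUCK]
  3: a→4  b→2  b→4  b→8  c→7  [5 exit(s)]
  4: a→5  c→3  tau→8  [3 exit(s)]
  5: ∅  [STUCK]
  7: a→4  a→8  tau→5  tau→7  [4 exit(s)]
  8: c→1  tau→0  [2 exit(s)]
trace reaching 1: c·tau·c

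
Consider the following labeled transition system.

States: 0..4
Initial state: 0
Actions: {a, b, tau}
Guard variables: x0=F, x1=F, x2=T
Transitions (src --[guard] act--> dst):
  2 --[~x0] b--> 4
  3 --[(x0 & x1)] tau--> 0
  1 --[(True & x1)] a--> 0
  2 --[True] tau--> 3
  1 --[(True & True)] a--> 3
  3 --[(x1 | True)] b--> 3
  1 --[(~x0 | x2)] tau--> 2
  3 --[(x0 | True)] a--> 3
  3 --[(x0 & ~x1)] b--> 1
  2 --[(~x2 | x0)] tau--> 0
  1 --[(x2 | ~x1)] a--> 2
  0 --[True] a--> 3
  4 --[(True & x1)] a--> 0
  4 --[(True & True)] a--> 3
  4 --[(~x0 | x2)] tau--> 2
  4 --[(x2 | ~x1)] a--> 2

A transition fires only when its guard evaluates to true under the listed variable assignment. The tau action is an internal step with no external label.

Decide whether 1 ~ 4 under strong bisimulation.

Answer: BISIMILAR

Analysis:
Bisimulation quotient by refinement:
  round 0: {{0,1,2,3,4}}
  round 1: {{0},{1,4},{2},{3}}
stable after 2 split(s): 4 block(s)
1∈{1,4}, 4∈{1,4}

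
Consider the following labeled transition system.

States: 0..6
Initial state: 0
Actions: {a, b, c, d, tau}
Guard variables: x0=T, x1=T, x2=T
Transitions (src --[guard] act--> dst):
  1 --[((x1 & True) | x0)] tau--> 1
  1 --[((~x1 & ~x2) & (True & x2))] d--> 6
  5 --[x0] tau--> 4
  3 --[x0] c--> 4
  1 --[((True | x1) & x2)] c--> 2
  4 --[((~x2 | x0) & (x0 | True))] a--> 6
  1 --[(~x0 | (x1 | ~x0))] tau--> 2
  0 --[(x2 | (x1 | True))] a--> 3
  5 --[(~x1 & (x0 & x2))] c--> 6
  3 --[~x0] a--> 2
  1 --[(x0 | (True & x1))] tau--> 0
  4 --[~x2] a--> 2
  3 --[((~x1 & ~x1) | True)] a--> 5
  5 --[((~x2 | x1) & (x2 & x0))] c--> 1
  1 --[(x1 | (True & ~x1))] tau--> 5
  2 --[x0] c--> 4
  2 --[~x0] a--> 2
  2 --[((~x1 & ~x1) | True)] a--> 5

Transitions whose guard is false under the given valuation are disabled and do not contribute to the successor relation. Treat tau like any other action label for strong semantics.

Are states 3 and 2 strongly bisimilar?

Refine partition for ~:
  round 0: {{0,1,2,3,4,5,6}}
  round 1: {{0,4},{1,5},{2,3},{6}}
  round 2: {{0},{1},{2,3},{4},{5},{6}}
6 equivalence class(es) (converged in 3)
class of 3: {2,3}; class of 2: {2,3}

Answer: BISIMILAR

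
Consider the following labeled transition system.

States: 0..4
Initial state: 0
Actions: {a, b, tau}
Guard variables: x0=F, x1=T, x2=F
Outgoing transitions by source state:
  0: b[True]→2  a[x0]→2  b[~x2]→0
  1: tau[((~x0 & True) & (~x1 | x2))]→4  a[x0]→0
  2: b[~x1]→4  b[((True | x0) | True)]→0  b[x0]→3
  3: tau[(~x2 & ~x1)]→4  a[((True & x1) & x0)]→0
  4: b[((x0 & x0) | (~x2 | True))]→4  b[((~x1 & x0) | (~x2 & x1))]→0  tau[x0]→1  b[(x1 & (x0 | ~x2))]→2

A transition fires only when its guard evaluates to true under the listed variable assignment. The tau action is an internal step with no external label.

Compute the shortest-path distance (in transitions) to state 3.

Breadth-first toward 3:
  Layer 0: {0}
  Layer 1: {2}
3 never appears.

Answer: UNREACHABLE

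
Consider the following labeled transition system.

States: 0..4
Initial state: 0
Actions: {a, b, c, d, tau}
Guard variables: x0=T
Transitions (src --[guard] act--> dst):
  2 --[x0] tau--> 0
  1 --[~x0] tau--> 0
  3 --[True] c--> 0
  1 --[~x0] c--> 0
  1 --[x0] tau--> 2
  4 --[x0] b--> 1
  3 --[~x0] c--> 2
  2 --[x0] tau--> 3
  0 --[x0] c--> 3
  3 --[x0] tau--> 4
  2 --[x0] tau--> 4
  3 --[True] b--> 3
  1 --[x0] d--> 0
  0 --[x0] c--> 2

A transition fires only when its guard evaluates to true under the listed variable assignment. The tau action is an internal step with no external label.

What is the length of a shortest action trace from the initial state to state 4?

Layered search for 4:
  depth 0: {0}
  depth 1: {2,3}
  depth 2: {4}
first hit 4 at d=2 via c·tau

Answer: 2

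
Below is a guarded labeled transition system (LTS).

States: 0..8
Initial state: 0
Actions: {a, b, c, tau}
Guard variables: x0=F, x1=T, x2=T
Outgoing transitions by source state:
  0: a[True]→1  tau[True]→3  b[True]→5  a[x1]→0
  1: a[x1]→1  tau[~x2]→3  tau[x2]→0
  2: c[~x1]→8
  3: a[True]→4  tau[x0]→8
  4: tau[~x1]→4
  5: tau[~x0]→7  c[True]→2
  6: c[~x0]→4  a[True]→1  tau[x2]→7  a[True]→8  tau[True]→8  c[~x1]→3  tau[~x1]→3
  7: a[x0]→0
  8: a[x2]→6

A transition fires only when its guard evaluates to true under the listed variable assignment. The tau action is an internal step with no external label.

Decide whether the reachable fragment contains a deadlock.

Reach set: {0,1,2,3,4,5,7}
  0: a→0  a→1  b→5  tau→3  [deg 4]
  1: a→1  tau→0  [deg 2]
  2: ∅  [STUCK]
  3: a→4  [deg 1]
  4: ∅  [STUCK]
  5: c→2  tau→7  [deg 2]
  7: ∅  [STUCK]
witness 2: b·c

Answer: DEADLOCK at state 2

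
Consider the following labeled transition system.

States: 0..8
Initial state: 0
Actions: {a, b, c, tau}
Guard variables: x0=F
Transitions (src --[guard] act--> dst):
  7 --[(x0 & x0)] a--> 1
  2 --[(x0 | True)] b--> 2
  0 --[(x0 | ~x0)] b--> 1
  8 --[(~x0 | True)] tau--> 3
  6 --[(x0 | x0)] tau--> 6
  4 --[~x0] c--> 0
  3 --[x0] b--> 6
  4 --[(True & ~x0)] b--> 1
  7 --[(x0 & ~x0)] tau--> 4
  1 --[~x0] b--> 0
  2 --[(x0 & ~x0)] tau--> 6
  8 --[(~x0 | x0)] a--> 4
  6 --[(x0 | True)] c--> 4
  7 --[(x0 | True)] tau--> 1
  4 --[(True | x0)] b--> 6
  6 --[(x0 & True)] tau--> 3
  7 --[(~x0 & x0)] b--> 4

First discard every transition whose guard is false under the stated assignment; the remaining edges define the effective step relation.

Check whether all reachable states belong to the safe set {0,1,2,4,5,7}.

Answer: INVARIANT HOLDS

Analysis:
Safe = {0,1,2,4,5,7}
Reachable = {0,1}
  0: ✓
  1: ✓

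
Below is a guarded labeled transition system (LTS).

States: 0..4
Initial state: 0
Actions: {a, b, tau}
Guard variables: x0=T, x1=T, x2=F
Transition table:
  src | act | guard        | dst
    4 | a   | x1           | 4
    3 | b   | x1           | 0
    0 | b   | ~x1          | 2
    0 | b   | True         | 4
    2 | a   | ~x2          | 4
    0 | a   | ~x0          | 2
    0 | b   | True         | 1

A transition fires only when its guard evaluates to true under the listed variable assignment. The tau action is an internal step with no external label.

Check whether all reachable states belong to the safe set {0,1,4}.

Answer: INVARIANT HOLDS

Analysis:
Inv-set: {0,1,4}
Reach set: {0,1,4}
  0: ok
  1: ok
  4: ok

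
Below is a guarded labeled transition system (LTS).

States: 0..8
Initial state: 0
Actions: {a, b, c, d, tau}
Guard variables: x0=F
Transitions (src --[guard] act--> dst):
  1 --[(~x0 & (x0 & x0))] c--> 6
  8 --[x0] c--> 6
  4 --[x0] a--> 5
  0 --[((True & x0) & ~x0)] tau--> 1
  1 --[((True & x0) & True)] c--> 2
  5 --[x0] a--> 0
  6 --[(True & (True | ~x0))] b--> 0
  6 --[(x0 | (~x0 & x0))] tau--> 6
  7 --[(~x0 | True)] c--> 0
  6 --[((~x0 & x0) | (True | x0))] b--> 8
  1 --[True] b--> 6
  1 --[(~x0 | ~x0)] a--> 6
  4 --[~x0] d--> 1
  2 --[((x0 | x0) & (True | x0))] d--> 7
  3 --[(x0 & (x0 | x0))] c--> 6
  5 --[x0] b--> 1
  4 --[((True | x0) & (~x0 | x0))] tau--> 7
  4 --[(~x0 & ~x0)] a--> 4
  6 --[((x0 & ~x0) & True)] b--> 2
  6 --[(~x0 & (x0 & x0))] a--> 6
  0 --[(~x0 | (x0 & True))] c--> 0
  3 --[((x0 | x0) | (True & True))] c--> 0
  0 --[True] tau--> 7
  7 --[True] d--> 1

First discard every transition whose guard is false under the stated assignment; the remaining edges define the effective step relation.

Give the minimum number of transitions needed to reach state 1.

Answer: 2

Trace:
Layered search for 1:
  L0 = {0}
  L1 = {7}
  L2 = {1}
depth(1)=2, e.g. tau·d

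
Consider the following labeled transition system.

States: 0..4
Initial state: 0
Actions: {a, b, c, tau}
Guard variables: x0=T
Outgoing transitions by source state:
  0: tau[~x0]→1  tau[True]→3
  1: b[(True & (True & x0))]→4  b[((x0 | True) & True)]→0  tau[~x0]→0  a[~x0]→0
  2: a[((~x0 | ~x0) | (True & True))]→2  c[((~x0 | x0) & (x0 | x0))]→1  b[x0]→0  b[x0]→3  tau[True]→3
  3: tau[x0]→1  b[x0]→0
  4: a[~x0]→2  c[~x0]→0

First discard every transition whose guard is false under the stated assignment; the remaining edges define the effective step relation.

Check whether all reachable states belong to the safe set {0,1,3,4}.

Answer: INVARIANT HOLDS

Trace:
Safe = {0,1,3,4}
R = {0,1,3,4}
  0: ✓
  1: ✓
  3: ✓
  4: ✓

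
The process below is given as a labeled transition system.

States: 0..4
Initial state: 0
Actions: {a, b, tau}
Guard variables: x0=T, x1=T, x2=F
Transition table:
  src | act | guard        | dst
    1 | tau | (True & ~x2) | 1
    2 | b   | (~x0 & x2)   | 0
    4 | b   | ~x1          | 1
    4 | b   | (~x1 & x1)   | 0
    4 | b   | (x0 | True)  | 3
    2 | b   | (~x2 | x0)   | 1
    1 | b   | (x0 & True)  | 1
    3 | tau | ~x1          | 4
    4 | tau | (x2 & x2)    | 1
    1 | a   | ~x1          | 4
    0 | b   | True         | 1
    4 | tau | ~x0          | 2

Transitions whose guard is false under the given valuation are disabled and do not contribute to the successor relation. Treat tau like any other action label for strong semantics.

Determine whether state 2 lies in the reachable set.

Answer: UNREACHABLE

Trace:
After dropping false guards: 5 live edges.
Layer 0: {0}
Layer 1: {1}  cumulative {0,1}
Reach set: {0,1}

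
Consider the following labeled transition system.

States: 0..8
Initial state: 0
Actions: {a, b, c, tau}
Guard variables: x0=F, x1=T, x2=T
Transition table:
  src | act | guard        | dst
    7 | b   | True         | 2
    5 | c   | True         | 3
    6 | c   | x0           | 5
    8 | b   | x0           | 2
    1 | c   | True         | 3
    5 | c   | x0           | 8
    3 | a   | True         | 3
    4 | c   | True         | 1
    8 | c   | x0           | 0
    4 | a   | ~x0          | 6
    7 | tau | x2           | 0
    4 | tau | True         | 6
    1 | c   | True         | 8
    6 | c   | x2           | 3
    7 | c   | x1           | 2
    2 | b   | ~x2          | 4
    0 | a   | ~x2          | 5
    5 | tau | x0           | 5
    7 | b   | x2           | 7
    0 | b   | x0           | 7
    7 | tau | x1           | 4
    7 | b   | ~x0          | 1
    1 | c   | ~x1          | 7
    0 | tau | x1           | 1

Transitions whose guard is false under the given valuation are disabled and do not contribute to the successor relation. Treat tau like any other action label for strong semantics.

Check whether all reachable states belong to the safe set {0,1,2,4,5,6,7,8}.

Answer: INVARIANT VIOLATED at state 3

Working:
Inv-set: {0,1,2,4,5,6,7,8}
R = {0,1,3,8}
  0: ✓
  1: ✓
  3: ✗ unsafe
  8: ✓
reach 3 via tau·c — violates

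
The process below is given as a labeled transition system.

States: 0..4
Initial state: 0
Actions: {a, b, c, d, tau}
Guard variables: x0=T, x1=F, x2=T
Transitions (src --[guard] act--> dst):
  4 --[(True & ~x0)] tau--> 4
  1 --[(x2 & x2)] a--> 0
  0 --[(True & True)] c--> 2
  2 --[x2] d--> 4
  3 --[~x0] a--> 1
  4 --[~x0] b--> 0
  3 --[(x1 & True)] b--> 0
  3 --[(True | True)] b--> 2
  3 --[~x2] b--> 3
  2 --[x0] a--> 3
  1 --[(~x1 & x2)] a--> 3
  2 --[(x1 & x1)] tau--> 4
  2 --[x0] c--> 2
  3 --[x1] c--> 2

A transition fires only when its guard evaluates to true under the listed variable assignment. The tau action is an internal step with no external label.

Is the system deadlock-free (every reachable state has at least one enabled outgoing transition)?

Answer: DEADLOCK at state 4

Working:
R = {0,2,3,4}
  0: c→2  [deg 1]
  2: a→3  c→2  d→4  [deg 3]
  3: b→2  [deg 1]
  4: ∅  [deadlock]
Path to 4: c·d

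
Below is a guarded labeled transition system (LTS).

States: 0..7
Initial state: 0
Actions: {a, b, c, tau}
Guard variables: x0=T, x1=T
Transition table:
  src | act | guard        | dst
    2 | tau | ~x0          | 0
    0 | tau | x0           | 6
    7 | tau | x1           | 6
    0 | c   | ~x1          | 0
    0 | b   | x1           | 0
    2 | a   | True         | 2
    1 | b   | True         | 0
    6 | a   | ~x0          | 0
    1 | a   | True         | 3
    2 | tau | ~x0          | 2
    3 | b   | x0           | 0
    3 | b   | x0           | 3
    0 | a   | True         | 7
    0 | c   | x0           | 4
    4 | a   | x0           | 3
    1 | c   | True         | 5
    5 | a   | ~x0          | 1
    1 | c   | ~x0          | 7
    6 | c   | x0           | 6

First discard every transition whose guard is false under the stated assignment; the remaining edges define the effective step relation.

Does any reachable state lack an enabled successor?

Answer: DEADLOCK-FREE

Working:
R = {0,3,4,6,7}
  0: a→7  b→0  c→4  tau→6  [4 exit(s)]
  3: b→0  b→3  [2 exit(s)]
  4: a→3  [1 exit(s)]
  6: c→6  [1 exit(s)]
  7: tau→6  [1 exit(s)]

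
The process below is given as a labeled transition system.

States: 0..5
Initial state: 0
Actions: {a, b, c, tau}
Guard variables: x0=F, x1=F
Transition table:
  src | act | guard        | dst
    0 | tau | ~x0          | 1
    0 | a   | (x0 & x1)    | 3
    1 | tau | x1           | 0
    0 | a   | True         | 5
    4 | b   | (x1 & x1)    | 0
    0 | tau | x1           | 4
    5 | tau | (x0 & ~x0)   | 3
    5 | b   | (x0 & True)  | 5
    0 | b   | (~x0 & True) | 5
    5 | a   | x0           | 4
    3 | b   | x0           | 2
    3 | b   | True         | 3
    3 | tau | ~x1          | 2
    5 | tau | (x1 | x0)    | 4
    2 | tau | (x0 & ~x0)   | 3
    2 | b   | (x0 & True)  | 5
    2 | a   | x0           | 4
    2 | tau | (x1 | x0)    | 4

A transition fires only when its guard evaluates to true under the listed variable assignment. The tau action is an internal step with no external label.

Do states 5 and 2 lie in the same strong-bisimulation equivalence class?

Answer: BISIMILAR

Analysis:
Compute ~ classes (split until stable):
  P[0] = {{0,1,2,3,4,5}}
  P[1] = {{0},{1,2,4,5},{3}}
3 equivalence class(es) (converged in 2)
class of 5: {1,2,4,5}; class of 2: {1,2,4,5}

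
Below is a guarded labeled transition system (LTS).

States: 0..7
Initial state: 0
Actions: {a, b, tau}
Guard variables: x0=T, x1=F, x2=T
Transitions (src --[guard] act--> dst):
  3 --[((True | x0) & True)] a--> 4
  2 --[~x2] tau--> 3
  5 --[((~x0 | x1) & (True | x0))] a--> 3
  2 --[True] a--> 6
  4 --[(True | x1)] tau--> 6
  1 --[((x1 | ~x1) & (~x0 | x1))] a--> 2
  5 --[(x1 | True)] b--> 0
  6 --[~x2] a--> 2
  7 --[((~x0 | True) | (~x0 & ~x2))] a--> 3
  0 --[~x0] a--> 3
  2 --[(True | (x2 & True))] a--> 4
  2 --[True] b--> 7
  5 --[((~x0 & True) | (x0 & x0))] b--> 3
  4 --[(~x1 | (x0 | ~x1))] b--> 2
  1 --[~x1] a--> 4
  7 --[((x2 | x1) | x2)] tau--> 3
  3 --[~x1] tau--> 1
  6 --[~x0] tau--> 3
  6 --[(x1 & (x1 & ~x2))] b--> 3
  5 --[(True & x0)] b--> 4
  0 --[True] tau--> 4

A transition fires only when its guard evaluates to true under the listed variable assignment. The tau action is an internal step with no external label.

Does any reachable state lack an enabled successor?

R = {0,1,2,3,4,6,7}
  0: tau→4  [deg 1]
  1: a→4  [deg 1]
  2: a→4  a→6  b→7  [deg 3]
  3: a→4  tau→1  [deg 2]
  4: b→2  tau→6  [deg 2]
  6: ∅  [STUCK]
  7: a→3  tau→3  [deg 2]
trace reaching 6: tau·tau

Answer: DEADLOCK at state 6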